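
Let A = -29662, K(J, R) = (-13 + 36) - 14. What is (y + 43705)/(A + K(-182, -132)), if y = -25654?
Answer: -18051/29653 ≈ -0.60874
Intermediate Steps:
K(J, R) = 9 (K(J, R) = 23 - 14 = 9)
(y + 43705)/(A + K(-182, -132)) = (-25654 + 43705)/(-29662 + 9) = 18051/(-29653) = 18051*(-1/29653) = -18051/29653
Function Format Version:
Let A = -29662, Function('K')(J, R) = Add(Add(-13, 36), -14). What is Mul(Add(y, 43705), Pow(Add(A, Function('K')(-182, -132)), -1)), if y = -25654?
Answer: Rational(-18051, 29653) ≈ -0.60874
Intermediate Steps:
Function('K')(J, R) = 9 (Function('K')(J, R) = Add(23, -14) = 9)
Mul(Add(y, 43705), Pow(Add(A, Function('K')(-182, -132)), -1)) = Mul(Add(-25654, 43705), Pow(Add(-29662, 9), -1)) = Mul(18051, Pow(-29653, -1)) = Mul(18051, Rational(-1, 29653)) = Rational(-18051, 29653)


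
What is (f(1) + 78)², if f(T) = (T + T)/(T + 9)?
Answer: 152881/25 ≈ 6115.2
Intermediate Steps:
f(T) = 2*T/(9 + T) (f(T) = (2*T)/(9 + T) = 2*T/(9 + T))
(f(1) + 78)² = (2*1/(9 + 1) + 78)² = (2*1/10 + 78)² = (2*1*(⅒) + 78)² = (⅕ + 78)² = (391/5)² = 152881/25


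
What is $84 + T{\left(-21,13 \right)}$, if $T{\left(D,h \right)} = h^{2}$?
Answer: $253$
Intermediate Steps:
$84 + T{\left(-21,13 \right)} = 84 + 13^{2} = 84 + 169 = 253$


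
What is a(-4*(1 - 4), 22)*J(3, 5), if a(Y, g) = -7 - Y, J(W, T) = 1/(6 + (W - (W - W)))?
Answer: -19/9 ≈ -2.1111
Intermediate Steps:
J(W, T) = 1/(6 + W) (J(W, T) = 1/(6 + (W - 1*0)) = 1/(6 + (W + 0)) = 1/(6 + W))
a(-4*(1 - 4), 22)*J(3, 5) = (-7 - (-4)*(1 - 4))/(6 + 3) = (-7 - (-4)*(-3))/9 = (-7 - 1*12)*(⅑) = (-7 - 12)*(⅑) = -19*⅑ = -19/9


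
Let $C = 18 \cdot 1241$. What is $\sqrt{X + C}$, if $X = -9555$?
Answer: $\sqrt{12783} \approx 113.06$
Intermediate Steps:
$C = 22338$
$\sqrt{X + C} = \sqrt{-9555 + 22338} = \sqrt{12783}$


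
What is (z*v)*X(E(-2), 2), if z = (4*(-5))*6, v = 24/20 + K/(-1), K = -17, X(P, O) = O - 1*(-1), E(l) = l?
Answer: -6552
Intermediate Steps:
X(P, O) = 1 + O (X(P, O) = O + 1 = 1 + O)
v = 91/5 (v = 24/20 - 17/(-1) = 24*(1/20) - 17*(-1) = 6/5 + 17 = 91/5 ≈ 18.200)
z = -120 (z = -20*6 = -120)
(z*v)*X(E(-2), 2) = (-120*91/5)*(1 + 2) = -2184*3 = -6552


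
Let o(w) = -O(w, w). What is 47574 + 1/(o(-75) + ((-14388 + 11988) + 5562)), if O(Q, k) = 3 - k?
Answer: 146718217/3084 ≈ 47574.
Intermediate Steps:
o(w) = -3 + w (o(w) = -(3 - w) = -3 + w)
47574 + 1/(o(-75) + ((-14388 + 11988) + 5562)) = 47574 + 1/((-3 - 75) + ((-14388 + 11988) + 5562)) = 47574 + 1/(-78 + (-2400 + 5562)) = 47574 + 1/(-78 + 3162) = 47574 + 1/3084 = 146718217/3084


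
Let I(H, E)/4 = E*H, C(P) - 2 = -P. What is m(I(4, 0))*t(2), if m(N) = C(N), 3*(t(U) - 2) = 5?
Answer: 22/3 ≈ 7.3333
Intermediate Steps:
C(P) = 2 - P
t(U) = 11/3 (t(U) = 2 + (⅓)*5 = 2 + 5/3 = 11/3)
I(H, E) = 4*E*H (I(H, E) = 4*(E*H) = 4*E*H)
m(N) = 2 - N
m(I(4, 0))*t(2) = (2 - 4*0*4)*(11/3) = (2 - 1*0)*(11/3) = (2 + 0)*(11/3) = 2*(11/3) = 22/3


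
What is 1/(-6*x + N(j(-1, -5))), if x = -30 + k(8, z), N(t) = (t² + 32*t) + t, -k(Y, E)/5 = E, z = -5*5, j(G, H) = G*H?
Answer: -1/380 ≈ -0.0026316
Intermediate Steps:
z = -25
k(Y, E) = -5*E
N(t) = t² + 33*t
x = 95 (x = -30 - 5*(-25) = -30 + 125 = 95)
1/(-6*x + N(j(-1, -5))) = 1/(-6*95 + (-1*(-5))*(33 - 1*(-5))) = 1/(-570 + 5*(33 + 5)) = 1/(-570 + 5*38) = 1/(-570 + 190) = 1/(-380) = -1/380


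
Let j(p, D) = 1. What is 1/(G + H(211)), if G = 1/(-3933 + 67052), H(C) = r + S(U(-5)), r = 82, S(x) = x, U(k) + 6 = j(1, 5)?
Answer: 63119/4860164 ≈ 0.012987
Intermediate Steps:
U(k) = -5 (U(k) = -6 + 1 = -5)
H(C) = 77 (H(C) = 82 - 5 = 77)
G = 1/63119 ≈ 1.5843e-5
1/(G + H(211)) = 1/(1/63119 + 77) = 1/(4860164/63119) = 63119/4860164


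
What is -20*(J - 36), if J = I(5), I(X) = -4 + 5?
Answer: 700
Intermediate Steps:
I(X) = 1
J = 1
-20*(J - 36) = -20*(1 - 36) = -20*(-35) = 700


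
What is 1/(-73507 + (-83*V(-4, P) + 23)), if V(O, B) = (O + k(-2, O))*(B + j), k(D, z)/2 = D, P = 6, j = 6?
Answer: -1/65516 ≈ -1.5263e-5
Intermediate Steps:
k(D, z) = 2*D
V(O, B) = (-4 + O)*(6 + B) (V(O, B) = (O + 2*(-2))*(B + 6) = (O - 4)*(6 + B) = (-4 + O)*(6 + B))
1/(-73507 + (-83*V(-4, P) + 23)) = 1/(-73507 + (-83*(-24 - 4*6 + 6*(-4) + 6*(-4)) + 23)) = 1/(-73507 + (-83*(-24 - 24 - 24 - 24) + 23)) = 1/(-73507 + (-83*(-96) + 23)) = 1/(-73507 + (7968 + 23)) = 1/(-73507 + 7991) = 1/(-65516) = -1/65516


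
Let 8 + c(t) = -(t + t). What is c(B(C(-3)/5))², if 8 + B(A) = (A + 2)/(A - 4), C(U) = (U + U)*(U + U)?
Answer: 81/16 ≈ 5.0625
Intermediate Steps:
C(U) = 4*U² (C(U) = (2*U)*(2*U) = 4*U²)
B(A) = -8 + (2 + A)/(-4 + A) (B(A) = -8 + (A + 2)/(A - 4) = -8 + (2 + A)/(-4 + A))
c(t) = -8 - 2*t (c(t) = -8 - (t + t) = -8 - 2*t)
c(B(C(-3)/5))² = (-8 - 2*(34 - 7*4*(-3)²/5)/(-4 + (4*(-3)²)/5))² = (-8 - 2*(34 - 7*4*9/5)/(-4 + (4*9)*(⅕)))² = (-8 - 2*(34 - 252/5)/(-4 + 36*(⅕)))² = (-8 - 2*(34 - 7*36/5)/(-4 + 36/5))² = (-8 - 2*(34 - 252/5)/16/5)² = (-8 - 5*(-82)/(8*5))² = (-8 - 2*(-41/8))² = (-8 + 41/4)² = (9/4)² = 81/16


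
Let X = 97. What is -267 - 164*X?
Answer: -16175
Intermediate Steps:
-267 - 164*X = -267 - 164*97 = -267 - 15908 = -16175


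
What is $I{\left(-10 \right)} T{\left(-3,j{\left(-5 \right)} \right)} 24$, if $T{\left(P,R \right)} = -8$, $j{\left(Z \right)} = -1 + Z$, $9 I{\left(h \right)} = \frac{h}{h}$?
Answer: $- \frac{64}{3} \approx -21.333$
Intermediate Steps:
$I{\left(h \right)} = \frac{1}{9}$ ($I{\left(h \right)} = \frac{h \frac{1}{h}}{9} = \frac{1}{9} \cdot 1 = \frac{1}{9}$)
$I{\left(-10 \right)} T{\left(-3,j{\left(-5 \right)} \right)} 24 = \frac{1}{9} \left(-8\right) 24 = \left(- \frac{8}{9}\right) 24 = - \frac{64}{3}$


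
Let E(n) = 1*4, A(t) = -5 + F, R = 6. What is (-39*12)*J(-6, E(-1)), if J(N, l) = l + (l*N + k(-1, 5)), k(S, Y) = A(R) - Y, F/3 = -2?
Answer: 16848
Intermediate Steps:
F = -6 (F = 3*(-2) = -6)
A(t) = -11 (A(t) = -5 - 6 = -11)
k(S, Y) = -11 - Y
E(n) = 4
J(N, l) = -16 + l + N*l (J(N, l) = l + (l*N + (-11 - 1*5)) = l + (N*l + (-11 - 5)) = l + (N*l - 16) = l + (-16 + N*l) = -16 + l + N*l)
(-39*12)*J(-6, E(-1)) = (-39*12)*(-16 + 4 - 6*4) = -468*(-16 + 4 - 24) = -468*(-36) = 16848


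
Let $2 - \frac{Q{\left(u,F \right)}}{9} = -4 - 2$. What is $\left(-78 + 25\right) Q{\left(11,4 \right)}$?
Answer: $-3816$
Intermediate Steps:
$Q{\left(u,F \right)} = 72$ ($Q{\left(u,F \right)} = 18 - 9 \left(-4 - 2\right) = 18 - -54 = 18 + 54 = 72$)
$\left(-78 + 25\right) Q{\left(11,4 \right)} = \left(-78 + 25\right) 72 = \left(-53\right) 72 = -3816$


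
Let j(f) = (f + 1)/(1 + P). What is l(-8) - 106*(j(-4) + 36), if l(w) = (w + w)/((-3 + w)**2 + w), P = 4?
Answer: -2120186/565 ≈ -3752.5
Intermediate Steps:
j(f) = 1/5 + f/5 (j(f) = (f + 1)/(1 + 4) = (1 + f)/5 = (1 + f)*(1/5) = 1/5 + f/5)
l(w) = 2*w/(w + (-3 + w)**2) (l(w) = (2*w)/(w + (-3 + w)**2) = 2*w/(w + (-3 + w)**2))
l(-8) - 106*(j(-4) + 36) = 2*(-8)/(-8 + (-3 - 8)**2) - 106*((1/5 + (1/5)*(-4)) + 36) = 2*(-8)/(-8 + (-11)**2) - 106*((1/5 - 4/5) + 36) = 2*(-8)/(-8 + 121) - 106*(-3/5 + 36) = 2*(-8)/113 - 106*177/5 = 2*(-8)*(1/113) - 18762/5 = -16/113 - 18762/5 = -2120186/565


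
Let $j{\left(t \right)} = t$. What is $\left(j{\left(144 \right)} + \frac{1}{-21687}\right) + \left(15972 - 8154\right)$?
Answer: $\frac{172671893}{21687} \approx 7962.0$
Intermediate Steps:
$\left(j{\left(144 \right)} + \frac{1}{-21687}\right) + \left(15972 - 8154\right) = \left(144 + \frac{1}{-21687}\right) + \left(15972 - 8154\right) = \left(144 - \frac{1}{21687}\right) + \left(15972 - 8154\right) = \frac{3122927}{21687} + 7818 = \frac{172671893}{21687}$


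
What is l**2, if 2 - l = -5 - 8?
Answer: 225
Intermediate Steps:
l = 15 (l = 2 - (-5 - 8) = 2 - 1*(-13) = 2 + 13 = 15)
l**2 = 15**2 = 225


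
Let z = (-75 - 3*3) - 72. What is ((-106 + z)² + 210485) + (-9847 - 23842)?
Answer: 245440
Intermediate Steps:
z = -156 (z = (-75 - 9) - 72 = -84 - 72 = -156)
((-106 + z)² + 210485) + (-9847 - 23842) = ((-106 - 156)² + 210485) + (-9847 - 23842) = ((-262)² + 210485) - 33689 = (68644 + 210485) - 33689 = 279129 - 33689 = 245440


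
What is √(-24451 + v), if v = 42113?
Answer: √17662 ≈ 132.90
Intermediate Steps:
√(-24451 + v) = √(-24451 + 42113) = √17662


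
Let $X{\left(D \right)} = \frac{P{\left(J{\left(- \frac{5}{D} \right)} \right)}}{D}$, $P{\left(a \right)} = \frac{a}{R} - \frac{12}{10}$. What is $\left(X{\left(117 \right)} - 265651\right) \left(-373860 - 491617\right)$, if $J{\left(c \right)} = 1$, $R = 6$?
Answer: $\frac{807001081979557}{3510} \approx 2.2991 \cdot 10^{11}$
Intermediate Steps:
$P{\left(a \right)} = - \frac{6}{5} + \frac{a}{6}$ ($P{\left(a \right)} = \frac{a}{6} - \frac{12}{10} = a \frac{1}{6} - \frac{6}{5} = \frac{a}{6} - \frac{6}{5} = - \frac{6}{5} + \frac{a}{6}$)
$X{\left(D \right)} = - \frac{31}{30 D}$ ($X{\left(D \right)} = \frac{- \frac{6}{5} + \frac{1}{6} \cdot 1}{D} = \frac{- \frac{6}{5} + \frac{1}{6}}{D} = - \frac{31}{30 D}$)
$\left(X{\left(117 \right)} - 265651\right) \left(-373860 - 491617\right) = \left(- \frac{31}{30 \cdot 117} - 265651\right) \left(-373860 - 491617\right) = \left(\left(- \frac{31}{30}\right) \frac{1}{117} - 265651\right) \left(-865477\right) = \left(- \frac{31}{3510} - 265651\right) \left(-865477\right) = \left(- \frac{932435041}{3510}\right) \left(-865477\right) = \frac{807001081979557}{3510}$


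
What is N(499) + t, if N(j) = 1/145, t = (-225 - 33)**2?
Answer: 9651781/145 ≈ 66564.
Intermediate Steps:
t = 66564 (t = (-258)**2 = 66564)
N(j) = 1/145
N(499) + t = 1/145 + 66564 = 9651781/145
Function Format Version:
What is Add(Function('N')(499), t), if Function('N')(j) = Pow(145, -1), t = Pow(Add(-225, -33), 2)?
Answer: Rational(9651781, 145) ≈ 66564.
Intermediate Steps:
t = 66564 (t = Pow(-258, 2) = 66564)
Function('N')(j) = Rational(1, 145)
Add(Function('N')(499), t) = Add(Rational(1, 145), 66564) = Rational(9651781, 145)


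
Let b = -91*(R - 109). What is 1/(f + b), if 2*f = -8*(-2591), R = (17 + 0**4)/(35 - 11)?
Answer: 24/485245 ≈ 4.9460e-5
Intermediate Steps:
R = 17/24 (R = (17 + 0)/24 = 17*(1/24) = 17/24 ≈ 0.70833)
f = 10364 (f = (-8*(-2591))/2 = (1/2)*20728 = 10364)
b = 236509/24 (b = -91*(17/24 - 109) = -91*(-2599/24) = 236509/24 ≈ 9854.5)
1/(f + b) = 1/(10364 + 236509/24) = 1/(485245/24) = 24/485245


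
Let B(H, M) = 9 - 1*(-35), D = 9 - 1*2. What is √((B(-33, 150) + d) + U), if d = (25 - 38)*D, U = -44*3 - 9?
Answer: 2*I*√47 ≈ 13.711*I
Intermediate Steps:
D = 7 (D = 9 - 2 = 7)
B(H, M) = 44 (B(H, M) = 9 + 35 = 44)
U = -141 (U = -132 - 9 = -141)
d = -91 (d = (25 - 38)*7 = -13*7 = -91)
√((B(-33, 150) + d) + U) = √((44 - 91) - 141) = √(-47 - 141) = √(-188) = 2*I*√47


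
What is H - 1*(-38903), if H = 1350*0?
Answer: 38903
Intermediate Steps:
H = 0
H - 1*(-38903) = 0 - 1*(-38903) = 0 + 38903 = 38903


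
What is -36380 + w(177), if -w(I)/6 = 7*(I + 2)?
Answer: -43898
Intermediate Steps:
w(I) = -84 - 42*I (w(I) = -42*(I + 2) = -42*(2 + I) = -6*(14 + 7*I) = -84 - 42*I)
-36380 + w(177) = -36380 + (-84 - 42*177) = -36380 + (-84 - 7434) = -36380 - 7518 = -43898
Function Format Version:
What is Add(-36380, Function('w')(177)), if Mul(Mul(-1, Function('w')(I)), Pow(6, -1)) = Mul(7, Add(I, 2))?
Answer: -43898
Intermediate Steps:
Function('w')(I) = Add(-84, Mul(-42, I)) (Function('w')(I) = Mul(-6, Mul(7, Add(I, 2))) = Mul(-6, Mul(7, Add(2, I))) = Mul(-6, Add(14, Mul(7, I))) = Add(-84, Mul(-42, I)))
Add(-36380, Function('w')(177)) = Add(-36380, Add(-84, Mul(-42, 177))) = Add(-36380, Add(-84, -7434)) = Add(-36380, -7518) = -43898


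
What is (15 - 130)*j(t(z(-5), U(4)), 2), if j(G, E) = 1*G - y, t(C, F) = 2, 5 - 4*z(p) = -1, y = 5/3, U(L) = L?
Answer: -115/3 ≈ -38.333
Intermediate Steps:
y = 5/3 (y = 5*(⅓) = 5/3 ≈ 1.6667)
z(p) = 3/2 (z(p) = 5/4 - ¼*(-1) = 5/4 + ¼ = 3/2)
j(G, E) = -5/3 + G (j(G, E) = 1*G - 1*5/3 = G - 5/3 = -5/3 + G)
(15 - 130)*j(t(z(-5), U(4)), 2) = (15 - 130)*(-5/3 + 2) = -115*⅓ = -115/3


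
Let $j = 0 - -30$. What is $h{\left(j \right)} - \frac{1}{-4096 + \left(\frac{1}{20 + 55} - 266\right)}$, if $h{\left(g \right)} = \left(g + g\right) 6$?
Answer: $\frac{117773715}{327149} \approx 360.0$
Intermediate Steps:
$j = 30$ ($j = 0 + 30 = 30$)
$h{\left(g \right)} = 12 g$ ($h{\left(g \right)} = 2 g 6 = 12 g$)
$h{\left(j \right)} - \frac{1}{-4096 + \left(\frac{1}{20 + 55} - 266\right)} = 12 \cdot 30 - \frac{1}{-4096 + \left(\frac{1}{20 + 55} - 266\right)} = 360 - \frac{1}{-4096 - \left(266 - \frac{1}{75}\right)} = 360 - \frac{1}{-4096 + \left(\frac{1}{75} - 266\right)} = 360 - \frac{1}{-4096 - \frac{19949}{75}} = 360 - \frac{1}{- \frac{327149}{75}} = 360 - - \frac{75}{327149} = 360 + \frac{75}{327149} = \frac{117773715}{327149}$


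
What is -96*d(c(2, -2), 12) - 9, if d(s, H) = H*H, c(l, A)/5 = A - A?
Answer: -13833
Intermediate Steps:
c(l, A) = 0 (c(l, A) = 5*(A - A) = 5*0 = 0)
d(s, H) = H²
-96*d(c(2, -2), 12) - 9 = -96*12² - 9 = -96*144 - 9 = -13824 - 9 = -13833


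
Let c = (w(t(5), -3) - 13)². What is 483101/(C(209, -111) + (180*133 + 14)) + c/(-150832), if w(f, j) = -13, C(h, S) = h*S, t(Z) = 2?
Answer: 18216644913/28469540 ≈ 639.86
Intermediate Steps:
C(h, S) = S*h
c = 676 (c = (-13 - 13)² = (-26)² = 676)
483101/(C(209, -111) + (180*133 + 14)) + c/(-150832) = 483101/(-111*209 + (180*133 + 14)) + 676/(-150832) = 483101/(-23199 + (23940 + 14)) + 676*(-1/150832) = 483101/(-23199 + 23954) - 169/37708 = 483101/755 - 169/37708 = 18216644913/28469540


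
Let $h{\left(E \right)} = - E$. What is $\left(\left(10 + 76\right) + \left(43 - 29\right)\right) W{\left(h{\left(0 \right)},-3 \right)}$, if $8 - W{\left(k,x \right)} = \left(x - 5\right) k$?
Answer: $800$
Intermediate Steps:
$W{\left(k,x \right)} = 8 - k \left(-5 + x\right)$ ($W{\left(k,x \right)} = 8 - \left(x - 5\right) k = 8 - \left(-5 + x\right) k = 8 - k \left(-5 + x\right)$)
$\left(\left(10 + 76\right) + \left(43 - 29\right)\right) W{\left(h{\left(0 \right)},-3 \right)} = \left(\left(10 + 76\right) + \left(43 - 29\right)\right) \left(8 + 5 \left(\left(-1\right) 0\right) - \left(-1\right) 0 \left(-3\right)\right) = \left(86 + \left(43 - 29\right)\right) \left(8 + 5 \cdot 0 - 0 \left(-3\right)\right) = \left(86 + 14\right) \left(8 + 0 + 0\right) = 100 \cdot 8 = 800$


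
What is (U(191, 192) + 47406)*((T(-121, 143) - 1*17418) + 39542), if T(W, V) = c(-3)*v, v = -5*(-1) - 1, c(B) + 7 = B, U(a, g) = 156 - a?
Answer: 1046141164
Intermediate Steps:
c(B) = -7 + B
v = 4 (v = 5 - 1 = 4)
T(W, V) = -40 (T(W, V) = (-7 - 3)*4 = -10*4 = -40)
(U(191, 192) + 47406)*((T(-121, 143) - 1*17418) + 39542) = ((156 - 1*191) + 47406)*((-40 - 1*17418) + 39542) = ((156 - 191) + 47406)*((-40 - 17418) + 39542) = (-35 + 47406)*(-17458 + 39542) = 47371*22084 = 1046141164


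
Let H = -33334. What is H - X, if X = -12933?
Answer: -20401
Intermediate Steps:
H - X = -33334 - 1*(-12933) = -33334 + 12933 = -20401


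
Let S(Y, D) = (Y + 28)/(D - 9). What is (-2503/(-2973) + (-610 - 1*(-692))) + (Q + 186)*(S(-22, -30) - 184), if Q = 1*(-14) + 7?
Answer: -1270806041/38649 ≈ -32881.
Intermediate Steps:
S(Y, D) = (28 + Y)/(-9 + D)
Q = -7 (Q = -14 + 7 = -7)
(-2503/(-2973) + (-610 - 1*(-692))) + (Q + 186)*(S(-22, -30) - 184) = (-2503/(-2973) + (-610 - 1*(-692))) + (-7 + 186)*((28 - 22)/(-9 - 30) - 184) = (-2503*(-1/2973) + (-610 + 692)) + 179*(6/(-39) - 184) = (2503/2973 + 82) + 179*(-1/39*6 - 184) = 246289/2973 + 179*(-2/13 - 184) = 246289/2973 + 179*(-2394/13) = 246289/2973 - 428526/13 = -1270806041/38649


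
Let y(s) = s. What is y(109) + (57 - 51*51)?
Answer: -2435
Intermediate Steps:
y(109) + (57 - 51*51) = 109 + (57 - 51*51) = 109 + (57 - 2601) = 109 - 2544 = -2435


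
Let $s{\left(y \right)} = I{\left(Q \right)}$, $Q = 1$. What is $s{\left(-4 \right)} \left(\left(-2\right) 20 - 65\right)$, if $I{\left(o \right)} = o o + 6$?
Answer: $-735$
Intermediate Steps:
$I{\left(o \right)} = 6 + o^{2}$ ($I{\left(o \right)} = o^{2} + 6 = 6 + o^{2}$)
$s{\left(y \right)} = 7$ ($s{\left(y \right)} = 6 + 1^{2} = 6 + 1 = 7$)
$s{\left(-4 \right)} \left(\left(-2\right) 20 - 65\right) = 7 \left(\left(-2\right) 20 - 65\right) = 7 \left(-40 - 65\right) = 7 \left(-105\right) = -735$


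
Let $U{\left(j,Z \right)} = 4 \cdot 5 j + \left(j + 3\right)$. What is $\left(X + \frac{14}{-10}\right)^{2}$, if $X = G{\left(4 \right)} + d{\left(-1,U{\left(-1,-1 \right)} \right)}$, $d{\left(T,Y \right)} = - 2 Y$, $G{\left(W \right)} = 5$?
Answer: $\frac{39204}{25} \approx 1568.2$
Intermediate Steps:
$U{\left(j,Z \right)} = 3 + 21 j$ ($U{\left(j,Z \right)} = 20 j + \left(3 + j\right) = 3 + 21 j$)
$X = 41$ ($X = 5 - 2 \left(3 + 21 \left(-1\right)\right) = 5 - 2 \left(3 - 21\right) = 5 - -36 = 5 + 36 = 41$)
$\left(X + \frac{14}{-10}\right)^{2} = \left(41 + \frac{14}{-10}\right)^{2} = \left(41 + 14 \left(- \frac{1}{10}\right)\right)^{2} = \left(41 - \frac{7}{5}\right)^{2} = \left(\frac{198}{5}\right)^{2} = \frac{39204}{25}$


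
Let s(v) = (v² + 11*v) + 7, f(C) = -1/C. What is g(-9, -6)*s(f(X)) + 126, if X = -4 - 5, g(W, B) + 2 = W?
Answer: 2869/81 ≈ 35.420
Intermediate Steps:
g(W, B) = -2 + W
X = -9
s(v) = 7 + v² + 11*v
g(-9, -6)*s(f(X)) + 126 = (-2 - 9)*(7 + (-1/(-9))² + 11*(-1/(-9))) + 126 = -11*(7 + (-1*(-⅑))² + 11*(-1*(-⅑))) + 126 = -11*(7 + (⅑)² + 11*(⅑)) + 126 = -11*(7 + 1/81 + 11/9) + 126 = -11*667/81 + 126 = -7337/81 + 126 = 2869/81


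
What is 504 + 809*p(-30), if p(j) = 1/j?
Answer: 14311/30 ≈ 477.03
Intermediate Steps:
504 + 809*p(-30) = 504 + 809/(-30) = 504 + 809*(-1/30) = 504 - 809/30 = 14311/30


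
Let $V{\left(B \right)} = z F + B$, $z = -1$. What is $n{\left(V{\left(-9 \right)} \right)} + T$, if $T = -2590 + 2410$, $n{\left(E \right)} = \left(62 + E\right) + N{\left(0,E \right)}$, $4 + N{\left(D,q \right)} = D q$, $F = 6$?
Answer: $-137$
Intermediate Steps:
$N{\left(D,q \right)} = -4 + D q$
$V{\left(B \right)} = -6 + B$ ($V{\left(B \right)} = \left(-1\right) 6 + B = -6 + B$)
$n{\left(E \right)} = 58 + E$ ($n{\left(E \right)} = \left(62 + E\right) - \left(4 + 0 E\right) = \left(62 + E\right) + \left(-4 + 0\right) = \left(62 + E\right) - 4 = 58 + E$)
$T = -180$
$n{\left(V{\left(-9 \right)} \right)} + T = \left(58 - 15\right) - 180 = 43 - 180 = -137$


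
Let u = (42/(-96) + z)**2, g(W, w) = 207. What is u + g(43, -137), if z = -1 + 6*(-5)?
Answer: 306001/256 ≈ 1195.3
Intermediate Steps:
z = -31 (z = -1 - 30 = -31)
u = 253009/256 (u = (42/(-96) - 31)**2 = (42*(-1/96) - 31)**2 = (-7/16 - 31)**2 = (-503/16)**2 = 253009/256 ≈ 988.32)
u + g(43, -137) = 253009/256 + 207 = 306001/256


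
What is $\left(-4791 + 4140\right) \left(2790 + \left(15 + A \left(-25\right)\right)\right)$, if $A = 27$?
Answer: $-1386630$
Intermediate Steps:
$\left(-4791 + 4140\right) \left(2790 + \left(15 + A \left(-25\right)\right)\right) = \left(-4791 + 4140\right) \left(2790 + \left(15 + 27 \left(-25\right)\right)\right) = - 651 \left(2790 + \left(15 - 675\right)\right) = - 651 \left(2790 - 660\right) = \left(-651\right) 2130 = -1386630$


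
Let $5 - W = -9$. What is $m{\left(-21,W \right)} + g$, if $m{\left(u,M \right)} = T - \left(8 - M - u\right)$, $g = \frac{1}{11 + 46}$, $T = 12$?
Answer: $- \frac{170}{57} \approx -2.9825$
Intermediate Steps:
$W = 14$ ($W = 5 - -9 = 5 + 9 = 14$)
$g = \frac{1}{57} \approx 0.017544$
$m{\left(u,M \right)} = 4 + M + u$ ($m{\left(u,M \right)} = 12 - \left(8 - M - u\right) = 12 + \left(-8 + M + u\right) = 4 + M + u$)
$m{\left(-21,W \right)} + g = \left(4 + 14 - 21\right) + \frac{1}{57} = -3 + \frac{1}{57} = - \frac{170}{57}$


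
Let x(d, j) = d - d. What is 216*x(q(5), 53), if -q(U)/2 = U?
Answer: 0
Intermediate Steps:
q(U) = -2*U
x(d, j) = 0
216*x(q(5), 53) = 216*0 = 0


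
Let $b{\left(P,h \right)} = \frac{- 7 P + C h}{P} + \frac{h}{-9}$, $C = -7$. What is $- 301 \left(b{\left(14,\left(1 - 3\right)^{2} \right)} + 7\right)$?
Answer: $\frac{6622}{9} \approx 735.78$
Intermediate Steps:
$b{\left(P,h \right)} = - \frac{h}{9} + \frac{- 7 P - 7 h}{P}$ ($b{\left(P,h \right)} = \frac{- 7 P - 7 h}{P} + \frac{h}{-9} = \frac{- 7 P - 7 h}{P} + h \left(- \frac{1}{9}\right) = \frac{- 7 P - 7 h}{P} - \frac{h}{9} = - \frac{h}{9} + \frac{- 7 P - 7 h}{P}$)
$- 301 \left(b{\left(14,\left(1 - 3\right)^{2} \right)} + 7\right) = - 301 \left(\left(-7 - \frac{\left(1 - 3\right)^{2}}{9} - \frac{7 \left(1 - 3\right)^{2}}{14}\right) + 7\right) = - 301 \left(\left(-7 - \frac{\left(-2\right)^{2}}{9} - 7 \left(-2\right)^{2} \cdot \frac{1}{14}\right) + 7\right) = - 301 \left(\left(-7 - \frac{4}{9} - 28 \cdot \frac{1}{14}\right) + 7\right) = - 301 \left(\left(-7 - \frac{4}{9} - 2\right) + 7\right) = - 301 \left(- \frac{85}{9} + 7\right) = \left(-301\right) \left(- \frac{22}{9}\right) = \frac{6622}{9}$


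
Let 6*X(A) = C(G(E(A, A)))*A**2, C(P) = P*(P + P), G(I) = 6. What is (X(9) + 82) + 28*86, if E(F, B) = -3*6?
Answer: 3462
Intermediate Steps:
E(F, B) = -18
C(P) = 2*P**2 (C(P) = P*(2*P) = 2*P**2)
X(A) = 12*A**2 (X(A) = ((2*6**2)*A**2)/6 = ((2*36)*A**2)/6 = (72*A**2)/6 = 12*A**2)
(X(9) + 82) + 28*86 = (12*9**2 + 82) + 28*86 = (12*81 + 82) + 2408 = (972 + 82) + 2408 = 1054 + 2408 = 3462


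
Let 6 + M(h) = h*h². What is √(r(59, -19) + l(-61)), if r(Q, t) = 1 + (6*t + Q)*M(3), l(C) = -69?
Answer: I*√1223 ≈ 34.971*I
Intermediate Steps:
M(h) = -6 + h³ (M(h) = -6 + h*h² = -6 + h³)
r(Q, t) = 1 + 21*Q + 126*t (r(Q, t) = 1 + (6*t + Q)*(-6 + 3³) = 1 + (Q + 6*t)*(-6 + 27) = 1 + (Q + 6*t)*21 = 1 + (21*Q + 126*t) = 1 + 21*Q + 126*t)
√(r(59, -19) + l(-61)) = √((1 + 21*59 + 126*(-19)) - 69) = √((1 + 1239 - 2394) - 69) = √(-1154 - 69) = √(-1223) = I*√1223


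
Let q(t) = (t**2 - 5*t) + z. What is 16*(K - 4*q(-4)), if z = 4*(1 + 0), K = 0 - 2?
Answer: -2592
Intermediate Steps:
K = -2
z = 4 (z = 4*1 = 4)
q(t) = 4 + t**2 - 5*t (q(t) = (t**2 - 5*t) + 4 = 4 + t**2 - 5*t)
16*(K - 4*q(-4)) = 16*(-2 - 4*(4 + (-4)**2 - 5*(-4))) = 16*(-2 - 4*(4 + 16 + 20)) = 16*(-2 - 4*40) = 16*(-2 - 160) = 16*(-162) = -2592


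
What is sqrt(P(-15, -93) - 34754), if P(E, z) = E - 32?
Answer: I*sqrt(34801) ≈ 186.55*I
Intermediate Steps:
P(E, z) = -32 + E
sqrt(P(-15, -93) - 34754) = sqrt((-32 - 15) - 34754) = sqrt(-47 - 34754) = sqrt(-34801) = I*sqrt(34801)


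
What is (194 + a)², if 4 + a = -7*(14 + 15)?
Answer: 169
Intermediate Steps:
a = -207 (a = -4 - 7*(14 + 15) = -4 - 7*29 = -4 - 203 = -207)
(194 + a)² = (194 - 207)² = (-13)² = 169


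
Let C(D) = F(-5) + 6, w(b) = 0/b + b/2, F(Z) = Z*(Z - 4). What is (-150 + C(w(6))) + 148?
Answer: 49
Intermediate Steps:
F(Z) = Z*(-4 + Z)
w(b) = b/2 (w(b) = 0 + b*(1/2) = 0 + b/2 = b/2)
C(D) = 51 (C(D) = -5*(-4 - 5) + 6 = -5*(-9) + 6 = 45 + 6 = 51)
(-150 + C(w(6))) + 148 = (-150 + 51) + 148 = -99 + 148 = 49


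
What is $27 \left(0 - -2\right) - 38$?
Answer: $16$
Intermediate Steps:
$27 \left(0 - -2\right) - 38 = 27 \left(0 + 2\right) - 38 = 27 \cdot 2 - 38 = 54 - 38 = 16$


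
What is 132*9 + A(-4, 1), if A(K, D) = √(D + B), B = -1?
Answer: 1188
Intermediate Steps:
A(K, D) = √(-1 + D) (A(K, D) = √(D - 1) = √(-1 + D))
132*9 + A(-4, 1) = 132*9 + √(-1 + 1) = 1188 + √0 = 1188 + 0 = 1188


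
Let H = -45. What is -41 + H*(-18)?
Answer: 769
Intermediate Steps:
-41 + H*(-18) = -41 - 45*(-18) = -41 + 810 = 769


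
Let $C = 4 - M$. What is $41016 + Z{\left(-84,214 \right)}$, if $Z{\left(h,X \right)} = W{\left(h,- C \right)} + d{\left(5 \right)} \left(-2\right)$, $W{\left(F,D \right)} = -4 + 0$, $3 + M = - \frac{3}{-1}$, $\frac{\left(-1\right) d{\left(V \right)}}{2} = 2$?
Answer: $41020$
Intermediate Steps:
$d{\left(V \right)} = -4$ ($d{\left(V \right)} = \left(-2\right) 2 = -4$)
$M = 0$ ($M = -3 - \frac{3}{-1} = -3 - -3 = -3 + 3 = 0$)
$C = 4$ ($C = 4 - 0 = 4 + 0 = 4$)
$W{\left(F,D \right)} = -4$
$Z{\left(h,X \right)} = 4$ ($Z{\left(h,X \right)} = -4 - -8 = -4 + 8 = 4$)
$41016 + Z{\left(-84,214 \right)} = 41016 + 4 = 41020$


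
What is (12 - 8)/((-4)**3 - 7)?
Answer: -4/71 ≈ -0.056338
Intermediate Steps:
(12 - 8)/((-4)**3 - 7) = 4/(-64 - 7) = 4/(-71) = -1/71*4 = -4/71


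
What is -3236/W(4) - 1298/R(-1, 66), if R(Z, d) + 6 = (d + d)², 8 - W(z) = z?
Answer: -7046230/8709 ≈ -809.07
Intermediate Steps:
W(z) = 8 - z
R(Z, d) = -6 + 4*d² (R(Z, d) = -6 + (d + d)² = -6 + (2*d)² = -6 + 4*d²)
-3236/W(4) - 1298/R(-1, 66) = -3236/(8 - 1*4) - 1298/(-6 + 4*66²) = -3236/(8 - 4) - 1298/(-6 + 4*4356) = -3236/4 - 1298/(-6 + 17424) = -3236*¼ - 1298/17418 = -809 - 1298*1/17418 = -809 - 649/8709 = -7046230/8709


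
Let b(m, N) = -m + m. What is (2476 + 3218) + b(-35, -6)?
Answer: 5694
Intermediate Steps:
b(m, N) = 0
(2476 + 3218) + b(-35, -6) = (2476 + 3218) + 0 = 5694 + 0 = 5694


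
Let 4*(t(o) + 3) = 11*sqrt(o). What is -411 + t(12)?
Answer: -414 + 11*sqrt(3)/2 ≈ -404.47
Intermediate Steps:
t(o) = -3 + 11*sqrt(o)/4 (t(o) = -3 + (11*sqrt(o))/4 = -3 + 11*sqrt(o)/4)
-411 + t(12) = -411 + (-3 + 11*sqrt(12)/4) = -411 + (-3 + 11*(2*sqrt(3))/4) = -411 + (-3 + 11*sqrt(3)/2) = -414 + 11*sqrt(3)/2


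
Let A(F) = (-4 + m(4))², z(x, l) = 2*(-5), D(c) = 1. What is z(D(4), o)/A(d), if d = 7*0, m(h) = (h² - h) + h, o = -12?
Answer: -5/72 ≈ -0.069444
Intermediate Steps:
m(h) = h²
z(x, l) = -10
d = 0
A(F) = 144 (A(F) = (-4 + 4²)² = (-4 + 16)² = 12² = 144)
z(D(4), o)/A(d) = -10/144 = -10*1/144 = -5/72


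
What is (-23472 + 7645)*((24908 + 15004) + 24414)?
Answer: -1018087602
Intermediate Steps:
(-23472 + 7645)*((24908 + 15004) + 24414) = -15827*(39912 + 24414) = -15827*64326 = -1018087602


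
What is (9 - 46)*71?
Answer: -2627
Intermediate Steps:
(9 - 46)*71 = -37*71 = -2627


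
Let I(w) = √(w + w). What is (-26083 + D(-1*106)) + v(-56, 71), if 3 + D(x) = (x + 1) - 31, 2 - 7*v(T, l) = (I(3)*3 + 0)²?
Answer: -183606/7 ≈ -26229.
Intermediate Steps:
I(w) = √2*√w (I(w) = √(2*w) = √2*√w)
v(T, l) = -52/7 (v(T, l) = 2/7 - ((√2*√3)*3 + 0)²/7 = 2/7 - (√6*3 + 0)²/7 = 2/7 - (3*√6 + 0)²/7 = 2/7 - (3*√6)²/7 = 2/7 - ⅐*54 = 2/7 - 54/7 = -52/7)
D(x) = -33 + x (D(x) = -3 + ((x + 1) - 31) = -3 + ((1 + x) - 31) = -3 + (-30 + x) = -33 + x)
(-26083 + D(-1*106)) + v(-56, 71) = (-26083 + (-33 - 1*106)) - 52/7 = (-26083 + (-33 - 106)) - 52/7 = (-26083 - 139) - 52/7 = -26222 - 52/7 = -183606/7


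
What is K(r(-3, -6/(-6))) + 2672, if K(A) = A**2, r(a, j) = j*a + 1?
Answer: 2676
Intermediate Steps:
r(a, j) = 1 + a*j (r(a, j) = a*j + 1 = 1 + a*j)
K(r(-3, -6/(-6))) + 2672 = (1 - (-18)/(-6))**2 + 2672 = (1 - (-18)*(-1)/6)**2 + 2672 = (1 - 3*1)**2 + 2672 = (1 - 3)**2 + 2672 = (-2)**2 + 2672 = 4 + 2672 = 2676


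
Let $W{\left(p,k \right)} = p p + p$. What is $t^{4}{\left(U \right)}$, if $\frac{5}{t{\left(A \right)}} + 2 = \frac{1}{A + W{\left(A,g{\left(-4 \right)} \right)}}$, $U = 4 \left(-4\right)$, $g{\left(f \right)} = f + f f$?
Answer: $\frac{1573519360000}{39923636481} \approx 39.413$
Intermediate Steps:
$g{\left(f \right)} = f + f^{2}$
$W{\left(p,k \right)} = p + p^{2}$ ($W{\left(p,k \right)} = p^{2} + p = p + p^{2}$)
$U = -16$
$t{\left(A \right)} = \frac{5}{-2 + \frac{1}{A + A \left(1 + A\right)}}$
$t^{4}{\left(U \right)} = \left(5 \left(-16\right) \frac{1}{-1 + 2 \left(-16\right)^{2} + 4 \left(-16\right)} \left(-2 - -16\right)\right)^{4} = \left(5 \left(-16\right) \frac{1}{-1 + 2 \cdot 256 - 64} \left(-2 + 16\right)\right)^{4} = \left(5 \left(-16\right) \frac{1}{-1 + 512 - 64} \cdot 14\right)^{4} = \left(5 \left(-16\right) \frac{1}{447} \cdot 14\right)^{4} = \left(- \frac{1120}{447}\right)^{4} = \frac{1573519360000}{39923636481}$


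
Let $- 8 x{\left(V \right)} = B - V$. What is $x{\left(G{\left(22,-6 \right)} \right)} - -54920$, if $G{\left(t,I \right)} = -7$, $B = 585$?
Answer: $54846$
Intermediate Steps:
$x{\left(V \right)} = - \frac{585}{8} + \frac{V}{8}$ ($x{\left(V \right)} = - \frac{585 - V}{8} = - \frac{585}{8} + \frac{V}{8}$)
$x{\left(G{\left(22,-6 \right)} \right)} - -54920 = \left(- \frac{585}{8} + \frac{1}{8} \left(-7\right)\right) - -54920 = \left(- \frac{585}{8} - \frac{7}{8}\right) + 54920 = -74 + 54920 = 54846$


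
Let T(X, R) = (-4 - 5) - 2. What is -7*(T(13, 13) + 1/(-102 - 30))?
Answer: 10171/132 ≈ 77.053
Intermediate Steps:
T(X, R) = -11 (T(X, R) = -9 - 2 = -11)
-7*(T(13, 13) + 1/(-102 - 30)) = -7*(-11 + 1/(-102 - 30)) = -7*(-11 + 1/(-132)) = -7*(-11 - 1/132) = -7*(-1453/132) = 10171/132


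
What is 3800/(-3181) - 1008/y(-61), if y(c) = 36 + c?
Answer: 3111448/79525 ≈ 39.125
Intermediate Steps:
3800/(-3181) - 1008/y(-61) = 3800/(-3181) - 1008/(36 - 61) = 3800*(-1/3181) - 1008/(-25) = -3800/3181 - 1008*(-1/25) = -3800/3181 + 1008/25 = 3111448/79525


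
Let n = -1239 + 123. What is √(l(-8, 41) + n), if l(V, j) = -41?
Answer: I*√1157 ≈ 34.015*I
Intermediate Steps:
n = -1116
√(l(-8, 41) + n) = √(-41 - 1116) = √(-1157) = I*√1157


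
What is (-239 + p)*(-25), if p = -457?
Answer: 17400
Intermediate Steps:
(-239 + p)*(-25) = (-239 - 457)*(-25) = -696*(-25) = 17400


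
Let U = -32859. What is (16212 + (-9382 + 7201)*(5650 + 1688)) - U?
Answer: -15955107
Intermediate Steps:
(16212 + (-9382 + 7201)*(5650 + 1688)) - U = (16212 + (-9382 + 7201)*(5650 + 1688)) - 1*(-32859) = (16212 - 2181*7338) + 32859 = (16212 - 16004178) + 32859 = -15987966 + 32859 = -15955107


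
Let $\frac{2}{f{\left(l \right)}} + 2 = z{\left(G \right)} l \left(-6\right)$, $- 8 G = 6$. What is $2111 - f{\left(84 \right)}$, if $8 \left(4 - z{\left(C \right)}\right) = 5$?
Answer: $\frac{3595035}{1703} \approx 2111.0$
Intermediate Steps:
$G = - \frac{3}{4}$ ($G = \left(- \frac{1}{8}\right) 6 = - \frac{3}{4} \approx -0.75$)
$z{\left(C \right)} = \frac{27}{8}$ ($z{\left(C \right)} = 4 - \frac{5}{8} = \frac{27}{8}$)
$f{\left(l \right)} = \frac{2}{-2 - \frac{81 l}{4}}$ ($f{\left(l \right)} = \frac{2}{-2 + \frac{27 l}{8} \left(-6\right)} = \frac{2}{-2 - \frac{81 l}{4}}$)
$2111 - f{\left(84 \right)} = 2111 - - \frac{8}{8 + 81 \cdot 84} = 2111 - - \frac{8}{8 + 6804} = 2111 - - \frac{8}{6812} = 2111 - \left(-8\right) \frac{1}{6812} = 2111 - - \frac{2}{1703} = 2111 + \frac{2}{1703} = \frac{3595035}{1703}$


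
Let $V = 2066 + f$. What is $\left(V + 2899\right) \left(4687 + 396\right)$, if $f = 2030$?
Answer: $35555585$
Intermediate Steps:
$V = 4096$ ($V = 2066 + 2030 = 4096$)
$\left(V + 2899\right) \left(4687 + 396\right) = \left(4096 + 2899\right) \left(4687 + 396\right) = 6995 \cdot 5083 = 35555585$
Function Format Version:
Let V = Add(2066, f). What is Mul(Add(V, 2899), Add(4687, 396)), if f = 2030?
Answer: 35555585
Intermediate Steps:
V = 4096 (V = Add(2066, 2030) = 4096)
Mul(Add(V, 2899), Add(4687, 396)) = Mul(Add(4096, 2899), Add(4687, 396)) = Mul(6995, 5083) = 35555585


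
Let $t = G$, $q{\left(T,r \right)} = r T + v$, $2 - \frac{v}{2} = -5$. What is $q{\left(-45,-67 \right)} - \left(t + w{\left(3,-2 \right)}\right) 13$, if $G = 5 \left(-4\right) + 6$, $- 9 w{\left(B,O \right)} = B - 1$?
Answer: $\frac{28925}{9} \approx 3213.9$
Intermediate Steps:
$v = 14$ ($v = 4 - -10 = 4 + 10 = 14$)
$w{\left(B,O \right)} = \frac{1}{9} - \frac{B}{9}$ ($w{\left(B,O \right)} = - \frac{B - 1}{9} = - \frac{-1 + B}{9} = \frac{1}{9} - \frac{B}{9}$)
$G = -14$ ($G = -20 + 6 = -14$)
$q{\left(T,r \right)} = 14 + T r$ ($q{\left(T,r \right)} = r T + 14 = T r + 14 = 14 + T r$)
$t = -14$
$q{\left(-45,-67 \right)} - \left(t + w{\left(3,-2 \right)}\right) 13 = \left(14 - -3015\right) - \left(-14 + \left(\frac{1}{9} - \frac{1}{3}\right)\right) 13 = \left(14 + 3015\right) - \left(-14 + \left(\frac{1}{9} - \frac{1}{3}\right)\right) 13 = 3029 - \left(-14 - \frac{2}{9}\right) 13 = 3029 - \left(- \frac{128}{9}\right) 13 = 3029 - - \frac{1664}{9} = 3029 + \frac{1664}{9} = \frac{28925}{9}$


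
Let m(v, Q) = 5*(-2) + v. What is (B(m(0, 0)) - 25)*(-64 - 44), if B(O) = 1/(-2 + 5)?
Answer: 2664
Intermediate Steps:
m(v, Q) = -10 + v
B(O) = ⅓ (B(O) = 1/3 = ⅓)
(B(m(0, 0)) - 25)*(-64 - 44) = (⅓ - 25)*(-64 - 44) = -74/3*(-108) = 2664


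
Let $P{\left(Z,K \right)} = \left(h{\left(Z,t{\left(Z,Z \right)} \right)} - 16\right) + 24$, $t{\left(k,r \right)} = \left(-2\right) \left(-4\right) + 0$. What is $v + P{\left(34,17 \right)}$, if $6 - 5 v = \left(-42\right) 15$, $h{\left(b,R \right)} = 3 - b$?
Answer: $\frac{521}{5} \approx 104.2$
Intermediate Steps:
$t{\left(k,r \right)} = 8$ ($t{\left(k,r \right)} = 8 + 0 = 8$)
$P{\left(Z,K \right)} = 11 - Z$ ($P{\left(Z,K \right)} = \left(\left(3 - Z\right) - 16\right) + 24 = \left(-13 - Z\right) + 24 = 11 - Z$)
$v = \frac{636}{5}$ ($v = \frac{6}{5} - \frac{\left(-42\right) 15}{5} = \frac{6}{5} - -126 = \frac{6}{5} + 126 = \frac{636}{5} \approx 127.2$)
$v + P{\left(34,17 \right)} = \frac{636}{5} + \left(11 - 34\right) = \frac{636}{5} - 23 = \frac{521}{5}$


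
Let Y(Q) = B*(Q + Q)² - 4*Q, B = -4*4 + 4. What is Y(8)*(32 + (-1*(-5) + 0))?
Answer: -114848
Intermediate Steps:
B = -12 (B = -16 + 4 = -12)
Y(Q) = -48*Q² - 4*Q (Y(Q) = -12*(Q + Q)² - 4*Q = -12*4*Q² - 4*Q = -48*Q² - 4*Q)
Y(8)*(32 + (-1*(-5) + 0)) = (-4*8*(1 + 12*8))*(32 + (-1*(-5) + 0)) = (-4*8*(1 + 96))*(32 + (5 + 0)) = (-4*8*97)*(32 + 5) = -3104*37 = -114848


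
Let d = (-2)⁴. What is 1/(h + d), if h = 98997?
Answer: 1/99013 ≈ 1.0100e-5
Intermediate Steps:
d = 16
1/(h + d) = 1/(98997 + 16) = 1/99013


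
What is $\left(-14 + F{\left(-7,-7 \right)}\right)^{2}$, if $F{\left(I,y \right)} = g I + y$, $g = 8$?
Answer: $5929$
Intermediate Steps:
$F{\left(I,y \right)} = y + 8 I$ ($F{\left(I,y \right)} = 8 I + y = y + 8 I$)
$\left(-14 + F{\left(-7,-7 \right)}\right)^{2} = \left(-14 + \left(-7 + 8 \left(-7\right)\right)\right)^{2} = \left(-14 - 63\right)^{2} = \left(-77\right)^{2} = 5929$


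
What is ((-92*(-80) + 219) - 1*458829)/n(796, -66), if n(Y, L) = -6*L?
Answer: -225625/198 ≈ -1139.5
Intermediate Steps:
((-92*(-80) + 219) - 1*458829)/n(796, -66) = ((-92*(-80) + 219) - 1*458829)/((-6*(-66))) = ((7360 + 219) - 458829)/396 = (7579 - 458829)*(1/396) = -451250*1/396 = -225625/198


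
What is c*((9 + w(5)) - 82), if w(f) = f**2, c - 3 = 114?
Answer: -5616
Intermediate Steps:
c = 117 (c = 3 + 114 = 117)
c*((9 + w(5)) - 82) = 117*((9 + 5**2) - 82) = 117*((9 + 25) - 82) = 117*(34 - 82) = 117*(-48) = -5616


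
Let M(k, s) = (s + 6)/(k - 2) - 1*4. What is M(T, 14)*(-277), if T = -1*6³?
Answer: 123542/109 ≈ 1133.4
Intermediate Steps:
T = -216 (T = -1*216 = -216)
M(k, s) = -4 + (6 + s)/(-2 + k) (M(k, s) = (6 + s)/(-2 + k) - 4 = -4 + (6 + s)/(-2 + k))
M(T, 14)*(-277) = ((14 + 14 - 4*(-216))/(-2 - 216))*(-277) = ((14 + 14 + 864)/(-218))*(-277) = -1/218*892*(-277) = -446/109*(-277) = 123542/109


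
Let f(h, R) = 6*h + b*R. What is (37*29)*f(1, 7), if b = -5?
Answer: -31117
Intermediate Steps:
f(h, R) = -5*R + 6*h (f(h, R) = 6*h - 5*R = -5*R + 6*h)
(37*29)*f(1, 7) = (37*29)*(-5*7 + 6*1) = 1073*(-35 + 6) = 1073*(-29) = -31117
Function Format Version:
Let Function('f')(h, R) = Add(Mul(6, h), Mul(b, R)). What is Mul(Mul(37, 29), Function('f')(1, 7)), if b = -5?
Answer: -31117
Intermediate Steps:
Function('f')(h, R) = Add(Mul(-5, R), Mul(6, h)) (Function('f')(h, R) = Add(Mul(6, h), Mul(-5, R)) = Add(Mul(-5, R), Mul(6, h)))
Mul(Mul(37, 29), Function('f')(1, 7)) = Mul(Mul(37, 29), Add(Mul(-5, 7), Mul(6, 1))) = Mul(1073, Add(-35, 6)) = Mul(1073, -29) = -31117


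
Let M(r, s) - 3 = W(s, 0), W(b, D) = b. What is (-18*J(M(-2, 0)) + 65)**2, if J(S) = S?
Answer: 121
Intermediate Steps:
M(r, s) = 3 + s
(-18*J(M(-2, 0)) + 65)**2 = (-18*(3 + 0) + 65)**2 = (-18*3 + 65)**2 = (-54 + 65)**2 = 11**2 = 121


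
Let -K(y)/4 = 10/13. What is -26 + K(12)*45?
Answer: -2138/13 ≈ -164.46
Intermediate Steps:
K(y) = -40/13
-26 + K(12)*45 = -26 - 40/13*45 = -26 - 1800/13 = -2138/13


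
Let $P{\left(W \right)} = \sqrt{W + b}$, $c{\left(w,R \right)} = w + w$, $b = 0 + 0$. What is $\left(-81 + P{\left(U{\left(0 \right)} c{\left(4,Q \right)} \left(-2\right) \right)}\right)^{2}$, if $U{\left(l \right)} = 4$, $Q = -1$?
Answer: $6497 - 1296 i \approx 6497.0 - 1296.0 i$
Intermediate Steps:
$b = 0$
$c{\left(w,R \right)} = 2 w$
$P{\left(W \right)} = \sqrt{W}$ ($P{\left(W \right)} = \sqrt{W + 0} = \sqrt{W}$)
$\left(-81 + P{\left(U{\left(0 \right)} c{\left(4,Q \right)} \left(-2\right) \right)}\right)^{2} = \left(-81 + \sqrt{4 \cdot 2 \cdot 4 \left(-2\right)}\right)^{2} = \left(-81 + \sqrt{4 \cdot 8 \left(-2\right)}\right)^{2} = \left(-81 + \sqrt{4 \left(-16\right)}\right)^{2} = \left(-81 + \sqrt{-64}\right)^{2} = \left(-81 + 8 i\right)^{2}$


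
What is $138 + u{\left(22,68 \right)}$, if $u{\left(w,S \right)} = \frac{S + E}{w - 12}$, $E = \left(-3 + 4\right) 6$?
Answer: $\frac{727}{5} \approx 145.4$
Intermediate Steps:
$E = 6$ ($E = 1 \cdot 6 = 6$)
$u{\left(w,S \right)} = \frac{6 + S}{-12 + w}$ ($u{\left(w,S \right)} = \frac{S + 6}{w - 12} = \frac{6 + S}{-12 + w}$)
$138 + u{\left(22,68 \right)} = 138 + \frac{6 + 68}{-12 + 22} = 138 + \frac{1}{10} \cdot 74 = 138 + \frac{37}{5} = \frac{727}{5}$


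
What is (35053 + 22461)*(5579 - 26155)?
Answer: -1183408064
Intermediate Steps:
(35053 + 22461)*(5579 - 26155) = 57514*(-20576) = -1183408064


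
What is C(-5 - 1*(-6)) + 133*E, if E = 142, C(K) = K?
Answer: 18887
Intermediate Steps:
C(-5 - 1*(-6)) + 133*E = (-5 - 1*(-6)) + 133*142 = (-5 + 6) + 18886 = 1 + 18886 = 18887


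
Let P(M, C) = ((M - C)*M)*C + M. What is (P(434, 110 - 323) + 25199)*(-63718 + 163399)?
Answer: -5959362895221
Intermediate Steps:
P(M, C) = M + C*M*(M - C) (P(M, C) = (M*(M - C))*C + M = C*M*(M - C) + M = M + C*M*(M - C))
(P(434, 110 - 323) + 25199)*(-63718 + 163399) = (434*(1 - (110 - 323)² + (110 - 323)*434) + 25199)*(-63718 + 163399) = (434*(1 - 1*(-213)² - 213*434) + 25199)*99681 = (434*(1 - 1*45369 - 92442) + 25199)*99681 = (434*(1 - 45369 - 92442) + 25199)*99681 = (434*(-137810) + 25199)*99681 = (-59809540 + 25199)*99681 = -59784341*99681 = -5959362895221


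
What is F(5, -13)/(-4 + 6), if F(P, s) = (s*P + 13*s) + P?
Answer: -229/2 ≈ -114.50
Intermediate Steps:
F(P, s) = P + 13*s + P*s (F(P, s) = (P*s + 13*s) + P = (13*s + P*s) + P = P + 13*s + P*s)
F(5, -13)/(-4 + 6) = (5 + 13*(-13) + 5*(-13))/(-4 + 6) = (5 - 169 - 65)/2 = -229*½ = -229/2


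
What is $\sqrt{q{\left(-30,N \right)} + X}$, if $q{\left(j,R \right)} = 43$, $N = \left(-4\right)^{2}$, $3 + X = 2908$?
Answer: $2 \sqrt{737} \approx 54.295$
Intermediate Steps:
$X = 2905$ ($X = -3 + 2908 = 2905$)
$N = 16$
$\sqrt{q{\left(-30,N \right)} + X} = \sqrt{43 + 2905} = \sqrt{2948} = 2 \sqrt{737}$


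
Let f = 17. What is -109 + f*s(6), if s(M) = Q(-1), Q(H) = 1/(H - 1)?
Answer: -235/2 ≈ -117.50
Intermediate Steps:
Q(H) = 1/(-1 + H)
s(M) = -½ (s(M) = 1/(-1 - 1) = 1/(-2) = -½)
-109 + f*s(6) = -109 + 17*(-½) = -109 - 17/2 = -235/2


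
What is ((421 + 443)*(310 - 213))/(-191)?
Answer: -83808/191 ≈ -438.79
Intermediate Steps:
((421 + 443)*(310 - 213))/(-191) = (864*97)*(-1/191) = 83808*(-1/191) = -83808/191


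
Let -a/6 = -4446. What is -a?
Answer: -26676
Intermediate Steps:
a = 26676 (a = -6*(-4446) = 26676)
-a = -1*26676 = -26676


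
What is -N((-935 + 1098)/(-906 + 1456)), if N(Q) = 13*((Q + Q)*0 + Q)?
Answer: -2119/550 ≈ -3.8527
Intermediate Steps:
N(Q) = 13*Q (N(Q) = 13*((2*Q)*0 + Q) = 13*(0 + Q) = 13*Q)
-N((-935 + 1098)/(-906 + 1456)) = -13*(-935 + 1098)/(-906 + 1456) = -13*163/550 = -1*2119/550 = -2119/550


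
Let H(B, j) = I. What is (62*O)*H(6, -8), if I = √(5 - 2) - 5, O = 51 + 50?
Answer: -31310 + 6262*√3 ≈ -20464.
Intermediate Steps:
O = 101
I = -5 + √3 (I = √3 - 5 = -5 + √3 ≈ -3.2679)
H(B, j) = -5 + √3
(62*O)*H(6, -8) = (62*101)*(-5 + √3) = 6262*(-5 + √3) = -31310 + 6262*√3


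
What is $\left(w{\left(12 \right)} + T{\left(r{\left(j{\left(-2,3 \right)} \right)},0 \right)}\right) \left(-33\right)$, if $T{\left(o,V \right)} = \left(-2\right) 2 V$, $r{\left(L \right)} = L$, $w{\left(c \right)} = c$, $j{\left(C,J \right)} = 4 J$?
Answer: $-396$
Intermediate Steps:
$T{\left(o,V \right)} = - 4 V$
$\left(w{\left(12 \right)} + T{\left(r{\left(j{\left(-2,3 \right)} \right)},0 \right)}\right) \left(-33\right) = \left(12 - 0\right) \left(-33\right) = \left(12 + 0\right) \left(-33\right) = 12 \left(-33\right) = -396$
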